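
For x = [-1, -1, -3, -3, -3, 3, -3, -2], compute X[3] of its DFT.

X[3] = Σ(n=0 to 7) x[n] · ω_8^(3n) where ω_8 = e^(-2πi/8)
= (-1)·ω_8^0 + (-1)·ω_8^3 + (-3)·ω_8^6 + (-3)·ω_8^9 + (-3)·ω_8^12 + (3)·ω_8^15 + (-3)·ω_8^18 + (-2)·ω_8^21

X[3] = 4.1213+3.5355i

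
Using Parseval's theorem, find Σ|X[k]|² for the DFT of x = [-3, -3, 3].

Parseval: Σ|x[n]|² = (1/N)Σ|X[k]|², so Σ|X[k]|² = N·Σ|x[n]|² = 3·27.0000

Σ|X[k]|² = N·Σ|x[n]|² = 3·27.0000 = 81.0000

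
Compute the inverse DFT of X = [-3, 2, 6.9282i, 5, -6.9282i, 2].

x[n] = (1/6) Σ(k=0 to 5) X[k] · e^(2πikn/6)

Computing each x[n]:
x[0] = 1
x[1] = -3
x[2] = 2
x[3] = -2
x[4] = -2
x[5] = 1

x = [1, -3, 2, -2, -2, 1]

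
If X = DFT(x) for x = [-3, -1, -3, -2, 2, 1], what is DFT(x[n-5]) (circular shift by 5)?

Time shift by 5: X_shifted[k] = ω_6^(5k) · X[k]
Shifted x = [-1, -3, -2, 2, 1, -3]

DFT(x[n-5]) = [-6, -5.5000+2.5981i, 4.5000-2.5981i, 2, 4.5000+2.5981i, -5.5000-2.5981i]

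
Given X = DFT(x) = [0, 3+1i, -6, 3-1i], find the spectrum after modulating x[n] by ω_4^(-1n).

Modulation property: DFT(ω_4^(-1n)·x[n]) = X[(k-1) mod 4], so circularly shift X by 1 positions.

X[k-1] = [3-1i, 0, 3+1i, -6]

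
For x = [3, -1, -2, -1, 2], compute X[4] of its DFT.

X[4] = Σ(n=0 to 4) x[n] · ω_5^(4n) where ω_5 = e^(-2πi/5)
= (3)·ω_5^0 + (-1)·ω_5^4 + (-2)·ω_5^8 + (-1)·ω_5^12 + (2)·ω_5^16

X[4] = 5.7361-3.4410i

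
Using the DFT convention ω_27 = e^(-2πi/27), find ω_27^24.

ω_27^24 = e^(-2πi·24/27)
= cos(-2π·24/27) + i·sin(-2π·24/27)
= cos(-48π/27) + i·sin(-48π/27)

ω_27^24 = cos(-48π/27) + i·sin(-48π/27) = 0.7660+0.6428i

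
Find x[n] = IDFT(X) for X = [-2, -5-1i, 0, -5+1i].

x[n] = (1/4) Σ(k=0 to 3) X[k] · e^(2πikn/4)

Computing each x[n]:
x[0] = -3
x[1] = 0
x[2] = 2
x[3] = -1

x = [-3, 0, 2, -1]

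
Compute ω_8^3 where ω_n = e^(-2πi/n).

ω_8^3 = e^(-2πi·3/8)
= cos(-2π·3/8) + i·sin(-2π·3/8)
= cos(-6π/8) + i·sin(-6π/8)

ω_8^3 = cos(-6π/8) + i·sin(-6π/8) = -0.7071-0.7071i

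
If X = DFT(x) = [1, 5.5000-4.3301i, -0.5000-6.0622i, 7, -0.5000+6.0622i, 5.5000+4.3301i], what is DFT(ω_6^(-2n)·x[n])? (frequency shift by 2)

Modulation property: DFT(ω_6^(-2n)·x[n]) = X[(k-2) mod 6], so circularly shift X by 2 positions.

X[k-2] = [-0.5000+6.0622i, 5.5000+4.3301i, 1, 5.5000-4.3301i, -0.5000-6.0622i, 7]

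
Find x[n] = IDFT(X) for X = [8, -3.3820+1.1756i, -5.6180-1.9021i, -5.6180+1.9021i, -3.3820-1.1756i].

x[n] = (1/5) Σ(k=0 to 4) X[k] · e^(2πikn/5)

Computing each x[n]:
x[0] = -2
x[1] = 3
x[2] = 1
x[3] = 3
x[4] = 3

x = [-2, 3, 1, 3, 3]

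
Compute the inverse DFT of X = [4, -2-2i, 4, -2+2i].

x[n] = (1/4) Σ(k=0 to 3) X[k] · e^(2πikn/4)

Computing each x[n]:
x[0] = 1
x[1] = 1
x[2] = 3
x[3] = -1

x = [1, 1, 3, -1]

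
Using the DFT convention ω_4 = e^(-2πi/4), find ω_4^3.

ω_4^3 = e^(-2πi·3/4)
= cos(-2π·3/4) + i·sin(-2π·3/4)
= cos(-6π/4) + i·sin(-6π/4)

ω_4^3 = cos(-6π/4) + i·sin(-6π/4) = 1i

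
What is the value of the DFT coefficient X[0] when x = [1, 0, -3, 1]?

X[0] = Σ(n=0 to 3) x[n] · ω_4^0 = Σ x[n]
= (1) + (0) + (-3) + (1)

X[0] = -1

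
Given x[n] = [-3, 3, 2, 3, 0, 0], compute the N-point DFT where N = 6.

X[k] = Σ(n=0 to 5) x[n] · ω_6^(nk)
where ω_6 = e^(-2πi/6)

Computing each X[k]:
X[0] = 5
X[1] = -5.5000-4.3301i
X[2] = -2.5000-0.8660i
X[3] = -7
X[4] = -2.5000+0.8660i
X[5] = -5.5000+4.3301i

X = [5, -5.5000-4.3301i, -2.5000-0.8660i, -7, -2.5000+0.8660i, -5.5000+4.3301i]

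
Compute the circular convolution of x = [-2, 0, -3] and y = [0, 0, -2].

(x ⊛ y)[n] = Σ(m=0 to 2) x[m] · y[(n-m) mod 3]

Computing each output sample:
(x ⊛ y)[0] = 0
(x ⊛ y)[1] = 6
(x ⊛ y)[2] = 4

x ⊛ y = [0, 6, 4]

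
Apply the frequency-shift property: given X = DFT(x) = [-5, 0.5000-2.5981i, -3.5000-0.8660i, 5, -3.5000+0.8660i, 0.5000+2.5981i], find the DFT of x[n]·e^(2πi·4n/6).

Modulation property: DFT(ω_6^(-4n)·x[n]) = X[(k-4) mod 6], so circularly shift X by 4 positions.

X[k-4] = [-3.5000-0.8660i, 5, -3.5000+0.8660i, 0.5000+2.5981i, -5, 0.5000-2.5981i]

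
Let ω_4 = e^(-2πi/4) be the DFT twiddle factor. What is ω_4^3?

ω_4^3 = e^(-2πi·3/4)
= cos(-2π·3/4) + i·sin(-2π·3/4)
= cos(-6π/4) + i·sin(-6π/4)

ω_4^3 = cos(-6π/4) + i·sin(-6π/4) = 1i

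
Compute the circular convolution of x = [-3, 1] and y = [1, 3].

(x ⊛ y)[n] = Σ(m=0 to 1) x[m] · y[(n-m) mod 2]

Computing each output sample:
(x ⊛ y)[0] = 0
(x ⊛ y)[1] = -8

x ⊛ y = [0, -8]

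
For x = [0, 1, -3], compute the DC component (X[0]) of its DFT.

X[0] = Σ(n=0 to 2) x[n] · ω_3^0 = Σ x[n]
= (0) + (1) + (-3)

X[0] = -2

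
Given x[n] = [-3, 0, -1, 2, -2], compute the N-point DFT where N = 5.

X[k] = Σ(n=0 to 4) x[n] · ω_5^(nk)
where ω_5 = e^(-2πi/5)

Computing each X[k]:
X[0] = -4
X[1] = -4.4271-0.1388i
X[2] = -1.0729-4.0287i
X[3] = -1.0729+4.0287i
X[4] = -4.4271+0.1388i

X = [-4, -4.4271-0.1388i, -1.0729-4.0287i, -1.0729+4.0287i, -4.4271+0.1388i]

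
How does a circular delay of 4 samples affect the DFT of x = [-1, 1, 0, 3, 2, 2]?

Time shift by 4: X_shifted[k] = ω_6^(4k) · X[k]
Shifted x = [0, 3, 2, 2, -1, 1]

DFT(x[n-4]) = [7, -0.5000-4.3301i, -0.5000+0.8660i, -5, -0.5000-0.8660i, -0.5000+4.3301i]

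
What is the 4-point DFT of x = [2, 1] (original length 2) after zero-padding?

Original 2-point DFT: [3, 1]
Zero-padded 4-point DFT provides frequency interpolation.

DFT_4([x, 0, ...]) = [3, 2-1i, 1, 2+1i]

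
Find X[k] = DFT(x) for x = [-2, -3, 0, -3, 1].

X[k] = Σ(n=0 to 4) x[n] · ω_5^(nk)
where ω_5 = e^(-2πi/5)

Computing each X[k]:
X[0] = -7
X[1] = -0.1910+2.0409i
X[2] = -1.3090+5.2043i
X[3] = -1.3090-5.2043i
X[4] = -0.1910-2.0409i

X = [-7, -0.1910+2.0409i, -1.3090+5.2043i, -1.3090-5.2043i, -0.1910-2.0409i]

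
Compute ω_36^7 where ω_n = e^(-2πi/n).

ω_36^7 = e^(-2πi·7/36)
= cos(-2π·7/36) + i·sin(-2π·7/36)
= cos(-14π/36) + i·sin(-14π/36)

ω_36^7 = cos(-14π/36) + i·sin(-14π/36) = 0.3420-0.9397i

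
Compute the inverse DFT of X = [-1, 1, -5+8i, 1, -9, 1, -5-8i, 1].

x[n] = (1/8) Σ(k=0 to 7) X[k] · e^(2πikn/8)

Computing each x[n]:
x[0] = -2
x[1] = -1
x[2] = 0
x[3] = 3
x[4] = -3
x[5] = -1
x[6] = 0
x[7] = 3

x = [-2, -1, 0, 3, -3, -1, 0, 3]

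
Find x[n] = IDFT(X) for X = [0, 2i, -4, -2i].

x[n] = (1/4) Σ(k=0 to 3) X[k] · e^(2πikn/4)

Computing each x[n]:
x[0] = -1
x[1] = 0
x[2] = -1
x[3] = 2

x = [-1, 0, -1, 2]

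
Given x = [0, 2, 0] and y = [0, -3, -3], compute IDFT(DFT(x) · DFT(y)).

(x ⊛ y)[n] = Σ(m=0 to 2) x[m] · y[(n-m) mod 3]

Computing each output sample:
(x ⊛ y)[0] = -6
(x ⊛ y)[1] = 0
(x ⊛ y)[2] = -6

x ⊛ y = [-6, 0, -6]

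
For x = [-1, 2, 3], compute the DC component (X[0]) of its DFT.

X[0] = Σ(n=0 to 2) x[n] · ω_3^0 = Σ x[n]
= (-1) + (2) + (3)

X[0] = 4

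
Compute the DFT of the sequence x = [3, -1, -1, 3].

X[k] = Σ(n=0 to 3) x[n] · ω_4^(nk)
where ω_4 = e^(-2πi/4)

Computing each X[k]:
X[0] = 4
X[1] = 4+4i
X[2] = 0
X[3] = 4-4i

X = [4, 4+4i, 0, 4-4i]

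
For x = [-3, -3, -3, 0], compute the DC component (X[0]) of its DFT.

X[0] = Σ(n=0 to 3) x[n] · ω_4^0 = Σ x[n]
= (-3) + (-3) + (-3) + (0)

X[0] = -9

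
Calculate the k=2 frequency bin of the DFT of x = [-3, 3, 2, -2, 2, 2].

X[2] = Σ(n=0 to 5) x[n] · ω_6^(2n) where ω_6 = e^(-2πi/6)
= (-3)·ω_6^0 + (3)·ω_6^2 + (2)·ω_6^4 + (-2)·ω_6^6 + (2)·ω_6^8 + (2)·ω_6^10

X[2] = -9.5000-0.8660i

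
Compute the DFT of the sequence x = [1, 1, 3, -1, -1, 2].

X[k] = Σ(n=0 to 5) x[n] · ω_6^(nk)
where ω_6 = e^(-2πi/6)

Computing each X[k]:
X[0] = 5
X[1] = 2.5000-2.5981i
X[2] = -2.5000+4.3301i
X[3] = 1
X[4] = -2.5000-4.3301i
X[5] = 2.5000+2.5981i

X = [5, 2.5000-2.5981i, -2.5000+4.3301i, 1, -2.5000-4.3301i, 2.5000+2.5981i]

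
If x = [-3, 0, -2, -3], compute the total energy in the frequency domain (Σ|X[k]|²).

Parseval: Σ|x[n]|² = (1/N)Σ|X[k]|², so Σ|X[k]|² = N·Σ|x[n]|² = 4·22.0000

Σ|X[k]|² = N·Σ|x[n]|² = 4·22.0000 = 88.0000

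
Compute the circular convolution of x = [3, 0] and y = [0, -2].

(x ⊛ y)[n] = Σ(m=0 to 1) x[m] · y[(n-m) mod 2]

Computing each output sample:
(x ⊛ y)[0] = 0
(x ⊛ y)[1] = -6

x ⊛ y = [0, -6]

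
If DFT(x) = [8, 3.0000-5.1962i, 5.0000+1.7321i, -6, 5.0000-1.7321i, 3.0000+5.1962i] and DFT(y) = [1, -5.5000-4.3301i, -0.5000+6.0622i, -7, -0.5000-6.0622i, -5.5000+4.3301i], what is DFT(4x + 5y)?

By linearity: DFT(4x + 5y) = 4·DFT(x) + 5·DFT(y)
= 4·[8, 3.0000-5.1962i, 5.0000+1.7321i, -6, 5.0000-1.7321i, 3.0000+5.1962i] + 5·[1, -5.5000-4.3301i, -0.5000+6.0622i, -7, -0.5000-6.0622i, -5.5000+4.3301i]

Computing element-wise:
Z[0] = 4·(8) + 5·(1) = 37
Z[1] = 4·(3.0000-5.1962i) + 5·(-5.5000-4.3301i) = -15.5000-42.4353i
Z[2] = 4·(5.0000+1.7321i) + 5·(-0.5000+6.0622i) = 17.5000+37.2394i
Z[3] = 4·(-6) + 5·(-7) = -59
Z[4] = 4·(5.0000-1.7321i) + 5·(-0.5000-6.0622i) = 17.5000-37.2394i
Z[5] = 4·(3.0000+5.1962i) + 5·(-5.5000+4.3301i) = -15.5000+42.4353i

DFT(4x + 5y) = 4·X + 5·Y = [37, -15.5000-42.4353i, 17.5000+37.2394i, -59, 17.5000-37.2394i, -15.5000+42.4353i]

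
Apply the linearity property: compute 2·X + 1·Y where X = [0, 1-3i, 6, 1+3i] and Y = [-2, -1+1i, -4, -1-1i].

By linearity: DFT(2x + 1y) = 2·DFT(x) + 1·DFT(y)
= 2·[0, 1-3i, 6, 1+3i] + 1·[-2, -1+1i, -4, -1-1i]

Computing element-wise:
Z[0] = 2·(0) + 1·(-2) = -2
Z[1] = 2·(1-3i) + 1·(-1+1i) = 1-5i
Z[2] = 2·(6) + 1·(-4) = 8
Z[3] = 2·(1+3i) + 1·(-1-1i) = 1+5i

DFT(2x + 1y) = 2·X + 1·Y = [-2, 1-5i, 8, 1+5i]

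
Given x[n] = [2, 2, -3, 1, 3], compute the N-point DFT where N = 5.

X[k] = Σ(n=0 to 4) x[n] · ω_5^(nk)
where ω_5 = e^(-2πi/5)

Computing each X[k]:
X[0] = 5
X[1] = 5.1631+3.3022i
X[2] = -2.6631-3.2164i
X[3] = -2.6631+3.2164i
X[4] = 5.1631-3.3022i

X = [5, 5.1631+3.3022i, -2.6631-3.2164i, -2.6631+3.2164i, 5.1631-3.3022i]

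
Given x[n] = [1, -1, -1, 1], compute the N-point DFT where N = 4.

X[k] = Σ(n=0 to 3) x[n] · ω_4^(nk)
where ω_4 = e^(-2πi/4)

Computing each X[k]:
X[0] = 0
X[1] = 2+2i
X[2] = 0
X[3] = 2-2i

X = [0, 2+2i, 0, 2-2i]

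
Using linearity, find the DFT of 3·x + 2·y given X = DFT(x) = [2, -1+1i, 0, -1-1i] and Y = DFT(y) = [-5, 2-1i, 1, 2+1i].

By linearity: DFT(3x + 2y) = 3·DFT(x) + 2·DFT(y)
= 3·[2, -1+1i, 0, -1-1i] + 2·[-5, 2-1i, 1, 2+1i]

Computing element-wise:
Z[0] = 3·(2) + 2·(-5) = -4
Z[1] = 3·(-1+1i) + 2·(2-1i) = 1+1i
Z[2] = 3·(0) + 2·(1) = 2
Z[3] = 3·(-1-1i) + 2·(2+1i) = 1-1i

DFT(3x + 2y) = 3·X + 2·Y = [-4, 1+1i, 2, 1-1i]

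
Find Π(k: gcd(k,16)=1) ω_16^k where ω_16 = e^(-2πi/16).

The primitive 16th roots of unity are ω_16^k for k coprime to 16: k ∈ {1, 3, 5, 7, 9, 11, 13, 15}
Their product equals the constant term of the cyclotomic polynomial Φ_16(x) up to sign.
For n ≥ 3, the product of all primitive nth roots of unity is 1. (For n=1 it is 1; for n=2 it is -1.)

1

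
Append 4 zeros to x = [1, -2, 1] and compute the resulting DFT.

Original 3-point DFT: [0, 1.5000+2.5981i, 1.5000-2.5981i]
Zero-padded 7-point DFT provides frequency interpolation.

DFT_7([x, 0, ...]) = [0, -0.4695+0.5887i, 0.5441+2.3837i, 3.4254+1.6496i, 3.4254-1.6496i, 0.5441-2.3837i, -0.4695-0.5887i]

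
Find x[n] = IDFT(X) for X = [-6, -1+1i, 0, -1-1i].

x[n] = (1/4) Σ(k=0 to 3) X[k] · e^(2πikn/4)

Computing each x[n]:
x[0] = -2
x[1] = -2
x[2] = -1
x[3] = -1

x = [-2, -2, -1, -1]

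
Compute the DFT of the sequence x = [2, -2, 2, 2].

X[k] = Σ(n=0 to 3) x[n] · ω_4^(nk)
where ω_4 = e^(-2πi/4)

Computing each X[k]:
X[0] = 4
X[1] = 4i
X[2] = 4
X[3] = -4i

X = [4, 4i, 4, -4i]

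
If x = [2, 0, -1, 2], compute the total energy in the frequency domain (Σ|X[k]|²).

Parseval: Σ|x[n]|² = (1/N)Σ|X[k]|², so Σ|X[k]|² = N·Σ|x[n]|² = 4·9.0000

Σ|X[k]|² = N·Σ|x[n]|² = 4·9.0000 = 36.0000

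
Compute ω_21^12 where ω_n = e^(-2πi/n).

ω_21^12 = e^(-2πi·12/21)
= cos(-2π·12/21) + i·sin(-2π·12/21)
= cos(-24π/21) + i·sin(-24π/21)

ω_21^12 = cos(-24π/21) + i·sin(-24π/21) = -0.9010+0.4339i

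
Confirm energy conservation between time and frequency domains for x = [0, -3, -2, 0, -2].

Time domain:
Σ|x[n]|² = |0|² + |-3|² + |-2|² + |0|² + |-2|² = 17.0000

Frequency domain:
(1/5)Σ|X[k]|² = (1/5)(|-7|² + |0.0729+2.1266i|² + |3.4271-1.3143i|² + |3.4271+1.3143i|² + |0.0729-2.1266i|²) = (1/5)·85.0000 = 17.0000

Both sides agree, confirming Parseval's theorem.

Σ|x[n]|² = (1/N)Σ|X[k]|² = 17.0000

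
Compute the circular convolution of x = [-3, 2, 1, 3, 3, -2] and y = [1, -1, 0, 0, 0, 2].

(x ⊛ y)[n] = Σ(m=0 to 5) x[m] · y[(n-m) mod 6]

Computing each output sample:
(x ⊛ y)[0] = 3
(x ⊛ y)[1] = 7
(x ⊛ y)[2] = 5
(x ⊛ y)[3] = 8
(x ⊛ y)[4] = -4
(x ⊛ y)[5] = -11

x ⊛ y = [3, 7, 5, 8, -4, -11]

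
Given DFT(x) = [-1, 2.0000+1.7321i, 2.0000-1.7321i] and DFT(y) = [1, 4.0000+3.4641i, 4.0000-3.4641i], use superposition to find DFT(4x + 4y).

By linearity: DFT(4x + 4y) = 4·DFT(x) + 4·DFT(y)
= 4·[-1, 2.0000+1.7321i, 2.0000-1.7321i] + 4·[1, 4.0000+3.4641i, 4.0000-3.4641i]

Computing element-wise:
Z[0] = 4·(-1) + 4·(1) = 0
Z[1] = 4·(2.0000+1.7321i) + 4·(4.0000+3.4641i) = 24.0000+20.7848i
Z[2] = 4·(2.0000-1.7321i) + 4·(4.0000-3.4641i) = 24.0000-20.7848i

DFT(4x + 4y) = 4·X + 4·Y = [0, 24.0000+20.7848i, 24.0000-20.7848i]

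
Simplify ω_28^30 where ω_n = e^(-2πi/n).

Since ω_28^28 = 1, powers reduce modulo 28.
30 mod 28 = 2
So ω_28^30 = ω_28^2 = e^(-2πi·2/28)

ω_28^30 = ω_28^2 = 0.9010-0.4339i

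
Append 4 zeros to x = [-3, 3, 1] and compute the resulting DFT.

Original 3-point DFT: [1, -5.0000-1.7321i, -5.0000+1.7321i]
Zero-padded 7-point DFT provides frequency interpolation.

DFT_7([x, 0, ...]) = [1, -1.3521-3.3204i, -4.5685-2.4909i, -5.0794-0.5198i, -5.0794+0.5198i, -4.5685+2.4909i, -1.3521+3.3204i]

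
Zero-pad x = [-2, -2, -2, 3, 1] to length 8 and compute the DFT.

Original 5-point DFT: [-2, -3.1180+5.7921i, -0.8820-2.9919i, -0.8820+2.9919i, -3.1180-5.7921i]
Zero-padded 8-point DFT provides frequency interpolation.

DFT_8([x, 0, ...]) = [-2, -6.5355+1.2929i, 1+5i, 0.5355-2.7071i, -4, 0.5355+2.7071i, 1-5i, -6.5355-1.2929i]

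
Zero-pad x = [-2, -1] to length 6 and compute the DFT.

Original 2-point DFT: [-3, -1]
Zero-padded 6-point DFT provides frequency interpolation.

DFT_6([x, 0, ...]) = [-3, -2.5000+0.8660i, -1.5000+0.8660i, -1, -1.5000-0.8660i, -2.5000-0.8660i]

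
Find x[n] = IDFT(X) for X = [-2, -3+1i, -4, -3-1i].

x[n] = (1/4) Σ(k=0 to 3) X[k] · e^(2πikn/4)

Computing each x[n]:
x[0] = -3
x[1] = 0
x[2] = 0
x[3] = 1

x = [-3, 0, 0, 1]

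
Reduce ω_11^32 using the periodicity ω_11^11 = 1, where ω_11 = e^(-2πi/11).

Since ω_11^11 = 1, powers reduce modulo 11.
32 mod 11 = 10
So ω_11^32 = ω_11^10 = e^(-2πi·10/11)

ω_11^32 = ω_11^10 = 0.8413+0.5406i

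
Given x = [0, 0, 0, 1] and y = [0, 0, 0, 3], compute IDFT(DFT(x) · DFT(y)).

(x ⊛ y)[n] = Σ(m=0 to 3) x[m] · y[(n-m) mod 4]

Computing each output sample:
(x ⊛ y)[0] = 0
(x ⊛ y)[1] = 0
(x ⊛ y)[2] = 3
(x ⊛ y)[3] = 0

x ⊛ y = [0, 0, 3, 0]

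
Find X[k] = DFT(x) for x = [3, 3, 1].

X[k] = Σ(n=0 to 2) x[n] · ω_3^(nk)
where ω_3 = e^(-2πi/3)

Computing each X[k]:
X[0] = 7
X[1] = 1.0000-1.7321i
X[2] = 1.0000+1.7321i

X = [7, 1.0000-1.7321i, 1.0000+1.7321i]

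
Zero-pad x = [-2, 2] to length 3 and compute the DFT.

Original 2-point DFT: [0, -4]
Zero-padded 3-point DFT provides frequency interpolation.

DFT_3([x, 0, ...]) = [0, -3.0000-1.7321i, -3.0000+1.7321i]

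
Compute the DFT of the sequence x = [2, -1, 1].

X[k] = Σ(n=0 to 2) x[n] · ω_3^(nk)
where ω_3 = e^(-2πi/3)

Computing each X[k]:
X[0] = 2
X[1] = 2.0000+1.7321i
X[2] = 2.0000-1.7321i

X = [2, 2.0000+1.7321i, 2.0000-1.7321i]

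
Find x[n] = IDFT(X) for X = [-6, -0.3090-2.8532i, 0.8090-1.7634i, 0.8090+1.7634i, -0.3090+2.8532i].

x[n] = (1/5) Σ(k=0 to 4) X[k] · e^(2πikn/5)

Computing each x[n]:
x[0] = -1
x[1] = 0
x[2] = -1
x[3] = -1
x[4] = -3

x = [-1, 0, -1, -1, -3]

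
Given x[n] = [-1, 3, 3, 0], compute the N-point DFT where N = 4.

X[k] = Σ(n=0 to 3) x[n] · ω_4^(nk)
where ω_4 = e^(-2πi/4)

Computing each X[k]:
X[0] = 5
X[1] = -4-3i
X[2] = -1
X[3] = -4+3i

X = [5, -4-3i, -1, -4+3i]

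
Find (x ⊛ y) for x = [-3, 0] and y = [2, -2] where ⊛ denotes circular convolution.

(x ⊛ y)[n] = Σ(m=0 to 1) x[m] · y[(n-m) mod 2]

Computing each output sample:
(x ⊛ y)[0] = -6
(x ⊛ y)[1] = 6

x ⊛ y = [-6, 6]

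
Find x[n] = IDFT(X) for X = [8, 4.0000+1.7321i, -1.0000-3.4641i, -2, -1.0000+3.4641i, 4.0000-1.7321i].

x[n] = (1/6) Σ(k=0 to 5) X[k] · e^(2πikn/6)

Computing each x[n]:
x[0] = 2
x[1] = 3
x[2] = -1
x[3] = 0
x[4] = 2
x[5] = 2

x = [2, 3, -1, 0, 2, 2]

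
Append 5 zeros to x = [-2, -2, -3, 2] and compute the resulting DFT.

Original 4-point DFT: [-5, 1+4i, -5, 1-4i]
Zero-padded 9-point DFT provides frequency interpolation.

DFT_9([x, 0, ...]) = [-5, -5.0530+2.5079i, -0.5282+4.7277i, 2.5000-0.8660i, -3.4187-2.9764i, -3.4187+2.9764i, 2.5000+0.8660i, -0.5282-4.7277i, -5.0530-2.5079i]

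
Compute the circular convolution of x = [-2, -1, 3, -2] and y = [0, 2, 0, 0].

(x ⊛ y)[n] = Σ(m=0 to 3) x[m] · y[(n-m) mod 4]

Computing each output sample:
(x ⊛ y)[0] = -4
(x ⊛ y)[1] = -4
(x ⊛ y)[2] = -2
(x ⊛ y)[3] = 6

x ⊛ y = [-4, -4, -2, 6]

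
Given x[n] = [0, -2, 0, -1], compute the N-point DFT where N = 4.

X[k] = Σ(n=0 to 3) x[n] · ω_4^(nk)
where ω_4 = e^(-2πi/4)

Computing each X[k]:
X[0] = -3
X[1] = 1i
X[2] = 3
X[3] = -1i

X = [-3, 1i, 3, -1i]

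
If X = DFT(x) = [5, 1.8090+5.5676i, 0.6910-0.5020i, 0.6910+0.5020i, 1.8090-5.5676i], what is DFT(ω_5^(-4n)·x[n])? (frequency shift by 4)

Modulation property: DFT(ω_5^(-4n)·x[n]) = X[(k-4) mod 5], so circularly shift X by 4 positions.

X[k-4] = [1.8090+5.5676i, 0.6910-0.5020i, 0.6910+0.5020i, 1.8090-5.5676i, 5]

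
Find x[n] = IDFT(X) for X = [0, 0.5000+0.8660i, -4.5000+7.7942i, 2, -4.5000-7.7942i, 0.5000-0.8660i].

x[n] = (1/6) Σ(k=0 to 5) X[k] · e^(2πikn/6)

Computing each x[n]:
x[0] = -1
x[1] = -2
x[2] = 3
x[3] = -2
x[4] = -1
x[5] = 3

x = [-1, -2, 3, -2, -1, 3]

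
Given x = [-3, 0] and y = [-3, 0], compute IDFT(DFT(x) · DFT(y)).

(x ⊛ y)[n] = Σ(m=0 to 1) x[m] · y[(n-m) mod 2]

Computing each output sample:
(x ⊛ y)[0] = 9
(x ⊛ y)[1] = 0

x ⊛ y = [9, 0]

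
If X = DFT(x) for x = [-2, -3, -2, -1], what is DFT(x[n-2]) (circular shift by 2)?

Time shift by 2: X_shifted[k] = ω_4^(2k) · X[k]
Shifted x = [-2, -1, -2, -3]

DFT(x[n-2]) = [-8, -2i, 0, 2i]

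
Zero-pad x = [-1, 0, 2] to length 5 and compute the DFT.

Original 3-point DFT: [1, -2.0000+1.7321i, -2.0000-1.7321i]
Zero-padded 5-point DFT provides frequency interpolation.

DFT_5([x, 0, ...]) = [1, -2.6180-1.1756i, -0.3820+1.9021i, -0.3820-1.9021i, -2.6180+1.1756i]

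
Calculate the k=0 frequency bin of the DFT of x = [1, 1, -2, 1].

X[0] = Σ(n=0 to 3) x[n] · ω_4^0 = Σ x[n]
= (1) + (1) + (-2) + (1)

X[0] = 1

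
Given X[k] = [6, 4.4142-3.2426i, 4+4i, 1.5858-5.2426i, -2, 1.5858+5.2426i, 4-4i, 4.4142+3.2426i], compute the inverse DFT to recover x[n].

x[n] = (1/8) Σ(k=0 to 7) X[k] · e^(2πikn/8)

Computing each x[n]:
x[0] = 3
x[1] = 2
x[2] = -1
x[3] = 3
x[4] = 0
x[5] = -2
x[6] = 0
x[7] = 1

x = [3, 2, -1, 3, 0, -2, 0, 1]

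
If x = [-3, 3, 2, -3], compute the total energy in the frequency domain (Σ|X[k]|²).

Parseval: Σ|x[n]|² = (1/N)Σ|X[k]|², so Σ|X[k]|² = N·Σ|x[n]|² = 4·31.0000

Σ|X[k]|² = N·Σ|x[n]|² = 4·31.0000 = 124.0000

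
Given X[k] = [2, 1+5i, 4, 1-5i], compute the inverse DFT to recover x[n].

x[n] = (1/4) Σ(k=0 to 3) X[k] · e^(2πikn/4)

Computing each x[n]:
x[0] = 2
x[1] = -3
x[2] = 1
x[3] = 2

x = [2, -3, 1, 2]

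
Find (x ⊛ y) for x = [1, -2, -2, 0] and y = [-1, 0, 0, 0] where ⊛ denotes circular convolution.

(x ⊛ y)[n] = Σ(m=0 to 3) x[m] · y[(n-m) mod 4]

Computing each output sample:
(x ⊛ y)[0] = -1
(x ⊛ y)[1] = 2
(x ⊛ y)[2] = 2
(x ⊛ y)[3] = 0

x ⊛ y = [-1, 2, 2, 0]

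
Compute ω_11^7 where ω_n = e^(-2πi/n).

ω_11^7 = e^(-2πi·7/11)
= cos(-2π·7/11) + i·sin(-2π·7/11)
= cos(-14π/11) + i·sin(-14π/11)

ω_11^7 = cos(-14π/11) + i·sin(-14π/11) = -0.6549+0.7557i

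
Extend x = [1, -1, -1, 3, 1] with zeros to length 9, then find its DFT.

Original 5-point DFT: [3, -0.6180+4.2533i, 1.6180-2.6287i, 1.6180+2.6287i, -0.6180-4.2533i]
Zero-padded 9-point DFT provides frequency interpolation.

DFT_9([x, 0, ...]) = [3, -2.3794-1.3125i, 1.0321+4.5677i, 4.5000-0.8660i, -0.1527-1.9140i, -0.1527+1.9140i, 4.5000+0.8660i, 1.0321-4.5677i, -2.3794+1.3125i]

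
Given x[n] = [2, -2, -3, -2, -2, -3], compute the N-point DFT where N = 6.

X[k] = Σ(n=0 to 5) x[n] · ω_6^(nk)
where ω_6 = e^(-2πi/6)

Computing each X[k]:
X[0] = -10
X[1] = 4
X[2] = 5.0000-1.7321i
X[3] = 4
X[4] = 5.0000+1.7321i
X[5] = 4

X = [-10, 4, 5.0000-1.7321i, 4, 5.0000+1.7321i, 4]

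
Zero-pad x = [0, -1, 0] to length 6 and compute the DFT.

Original 3-point DFT: [-1, 0.5000+0.8660i, 0.5000-0.8660i]
Zero-padded 6-point DFT provides frequency interpolation.

DFT_6([x, 0, ...]) = [-1, -0.5000+0.8660i, 0.5000+0.8660i, 1, 0.5000-0.8660i, -0.5000-0.8660i]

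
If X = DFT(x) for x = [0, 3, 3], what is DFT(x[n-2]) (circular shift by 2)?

Time shift by 2: X_shifted[k] = ω_3^(2k) · X[k]
Shifted x = [3, 3, 0]

DFT(x[n-2]) = [6, 1.5000-2.5981i, 1.5000+2.5981i]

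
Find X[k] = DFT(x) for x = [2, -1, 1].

X[k] = Σ(n=0 to 2) x[n] · ω_3^(nk)
where ω_3 = e^(-2πi/3)

Computing each X[k]:
X[0] = 2
X[1] = 2.0000+1.7321i
X[2] = 2.0000-1.7321i

X = [2, 2.0000+1.7321i, 2.0000-1.7321i]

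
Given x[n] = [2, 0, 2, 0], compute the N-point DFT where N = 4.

X[k] = Σ(n=0 to 3) x[n] · ω_4^(nk)
where ω_4 = e^(-2πi/4)

Computing each X[k]:
X[0] = 4
X[1] = 0
X[2] = 4
X[3] = 0

X = [4, 0, 4, 0]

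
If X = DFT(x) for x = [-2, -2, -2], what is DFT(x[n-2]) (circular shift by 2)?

Time shift by 2: X_shifted[k] = ω_3^(2k) · X[k]
Shifted x = [-2, -2, -2]

DFT(x[n-2]) = [-6, 0, 0]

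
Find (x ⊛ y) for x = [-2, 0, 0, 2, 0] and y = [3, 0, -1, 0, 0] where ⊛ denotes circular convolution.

(x ⊛ y)[n] = Σ(m=0 to 4) x[m] · y[(n-m) mod 5]

Computing each output sample:
(x ⊛ y)[0] = -8
(x ⊛ y)[1] = 0
(x ⊛ y)[2] = 2
(x ⊛ y)[3] = 6
(x ⊛ y)[4] = 0

x ⊛ y = [-8, 0, 2, 6, 0]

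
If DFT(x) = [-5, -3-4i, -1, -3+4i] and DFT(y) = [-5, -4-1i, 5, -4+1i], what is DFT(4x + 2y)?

By linearity: DFT(4x + 2y) = 4·DFT(x) + 2·DFT(y)
= 4·[-5, -3-4i, -1, -3+4i] + 2·[-5, -4-1i, 5, -4+1i]

Computing element-wise:
Z[0] = 4·(-5) + 2·(-5) = -30
Z[1] = 4·(-3-4i) + 2·(-4-1i) = -20-18i
Z[2] = 4·(-1) + 2·(5) = 6
Z[3] = 4·(-3+4i) + 2·(-4+1i) = -20+18i

DFT(4x + 2y) = 4·X + 2·Y = [-30, -20-18i, 6, -20+18i]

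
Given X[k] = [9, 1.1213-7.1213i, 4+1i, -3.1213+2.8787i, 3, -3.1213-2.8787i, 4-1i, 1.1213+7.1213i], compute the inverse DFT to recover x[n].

x[n] = (1/8) Σ(k=0 to 7) X[k] · e^(2πikn/8)

Computing each x[n]:
x[0] = 2
x[1] = 2
x[2] = 3
x[3] = 1
x[4] = 3
x[5] = -1
x[6] = -2
x[7] = 1

x = [2, 2, 3, 1, 3, -1, -2, 1]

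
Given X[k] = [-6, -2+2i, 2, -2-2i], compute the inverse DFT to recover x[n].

x[n] = (1/4) Σ(k=0 to 3) X[k] · e^(2πikn/4)

Computing each x[n]:
x[0] = -2
x[1] = -3
x[2] = 0
x[3] = -1

x = [-2, -3, 0, -1]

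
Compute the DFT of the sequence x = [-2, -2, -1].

X[k] = Σ(n=0 to 2) x[n] · ω_3^(nk)
where ω_3 = e^(-2πi/3)

Computing each X[k]:
X[0] = -5
X[1] = -0.5000+0.8660i
X[2] = -0.5000-0.8660i

X = [-5, -0.5000+0.8660i, -0.5000-0.8660i]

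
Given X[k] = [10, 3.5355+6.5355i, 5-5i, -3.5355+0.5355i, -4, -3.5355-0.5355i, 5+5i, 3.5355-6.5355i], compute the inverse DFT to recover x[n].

x[n] = (1/8) Σ(k=0 to 7) X[k] · e^(2πikn/8)

Computing each x[n]:
x[0] = 2
x[1] = 3
x[2] = -2
x[3] = -2
x[4] = 2
x[5] = 3
x[6] = 1
x[7] = 3

x = [2, 3, -2, -2, 2, 3, 1, 3]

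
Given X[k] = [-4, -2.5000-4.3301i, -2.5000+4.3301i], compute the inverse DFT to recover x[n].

x[n] = (1/3) Σ(k=0 to 2) X[k] · e^(2πikn/3)

Computing each x[n]:
x[0] = -3
x[1] = 2
x[2] = -3

x = [-3, 2, -3]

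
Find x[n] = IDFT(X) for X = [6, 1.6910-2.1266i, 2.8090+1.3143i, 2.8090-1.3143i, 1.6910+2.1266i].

x[n] = (1/5) Σ(k=0 to 4) X[k] · e^(2πikn/5)

Computing each x[n]:
x[0] = 3
x[1] = 1
x[2] = 2
x[3] = 0
x[4] = 0

x = [3, 1, 2, 0, 0]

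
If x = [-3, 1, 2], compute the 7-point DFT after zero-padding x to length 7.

Original 3-point DFT: [0, -4.5000+0.8660i, -4.5000-0.8660i]
Zero-padded 7-point DFT provides frequency interpolation.

DFT_7([x, 0, ...]) = [0, -2.8216-2.7317i, -5.0245-0.1072i, -2.6540+1.1298i, -2.6540-1.1298i, -5.0245+0.1072i, -2.8216+2.7317i]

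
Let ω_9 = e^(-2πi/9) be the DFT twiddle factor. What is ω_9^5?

ω_9^5 = e^(-2πi·5/9)
= cos(-2π·5/9) + i·sin(-2π·5/9)
= cos(-10π/9) + i·sin(-10π/9)

ω_9^5 = cos(-10π/9) + i·sin(-10π/9) = -0.9397+0.3420i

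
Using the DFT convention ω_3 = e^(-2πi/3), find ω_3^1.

ω_3^1 = e^(-2πi·1/3)
= cos(-2π·1/3) + i·sin(-2π·1/3)
= cos(-2π/3) + i·sin(-2π/3)

ω_3^1 = cos(-2π/3) + i·sin(-2π/3) = -0.5000-0.8660i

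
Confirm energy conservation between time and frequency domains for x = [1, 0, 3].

Time domain:
Σ|x[n]|² = |1|² + |0|² + |3|² = 10.0000

Frequency domain:
(1/3)Σ|X[k]|² = (1/3)(|4|² + |-0.5000+2.5981i|² + |-0.5000-2.5981i|²) = (1/3)·30.0000 = 10.0000

Both sides agree, confirming Parseval's theorem.

Σ|x[n]|² = (1/N)Σ|X[k]|² = 10.0000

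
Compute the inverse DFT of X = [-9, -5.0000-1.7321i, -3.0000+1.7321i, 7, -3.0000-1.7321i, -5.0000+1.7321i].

x[n] = (1/6) Σ(k=0 to 5) X[k] · e^(2πikn/6)

Computing each x[n]:
x[0] = -3
x[1] = -3
x[2] = 2
x[3] = -2
x[4] = 0
x[5] = -3

x = [-3, -3, 2, -2, 0, -3]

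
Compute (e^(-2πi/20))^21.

Since ω_20^20 = 1, powers reduce modulo 20.
21 mod 20 = 1
So ω_20^21 = ω_20^1 = e^(-2πi·1/20)

ω_20^21 = ω_20^1 = 0.9511-0.3090i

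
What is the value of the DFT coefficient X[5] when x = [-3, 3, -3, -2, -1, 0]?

X[5] = Σ(n=0 to 5) x[n] · ω_6^(5n) where ω_6 = e^(-2πi/6)
= (-3)·ω_6^0 + (3)·ω_6^5 + (-3)·ω_6^10 + (-2)·ω_6^15 + (-1)·ω_6^20 + (0)·ω_6^25

X[5] = 2.5000+0.8660i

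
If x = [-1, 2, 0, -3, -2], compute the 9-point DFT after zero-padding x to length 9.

Original 5-point DFT: [-4, 1.4271-5.5676i, -1.9271+0.5020i, -1.9271-0.5020i, 1.4271+5.5676i]
Zero-padded 9-point DFT provides frequency interpolation.

DFT_9([x, 0, ...]) = [-4, 3.9115+1.9965i, -0.6848-5.8533i, -4, -1.7267-0.0556i, -1.7267+0.0556i, -4, -0.6848+5.8533i, 3.9115-1.9965i]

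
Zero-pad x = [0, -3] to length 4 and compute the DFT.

Original 2-point DFT: [-3, 3]
Zero-padded 4-point DFT provides frequency interpolation.

DFT_4([x, 0, ...]) = [-3, 3i, 3, -3i]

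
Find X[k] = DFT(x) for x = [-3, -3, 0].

X[k] = Σ(n=0 to 2) x[n] · ω_3^(nk)
where ω_3 = e^(-2πi/3)

Computing each X[k]:
X[0] = -6
X[1] = -1.5000+2.5981i
X[2] = -1.5000-2.5981i

X = [-6, -1.5000+2.5981i, -1.5000-2.5981i]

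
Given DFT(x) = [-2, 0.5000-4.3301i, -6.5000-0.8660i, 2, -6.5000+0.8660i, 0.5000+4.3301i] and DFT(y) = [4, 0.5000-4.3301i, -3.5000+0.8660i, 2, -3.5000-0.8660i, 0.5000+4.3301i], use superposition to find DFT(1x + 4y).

By linearity: DFT(1x + 4y) = 1·DFT(x) + 4·DFT(y)
= 1·[-2, 0.5000-4.3301i, -6.5000-0.8660i, 2, -6.5000+0.8660i, 0.5000+4.3301i] + 4·[4, 0.5000-4.3301i, -3.5000+0.8660i, 2, -3.5000-0.8660i, 0.5000+4.3301i]

Computing element-wise:
Z[0] = 1·(-2) + 4·(4) = 14
Z[1] = 1·(0.5000-4.3301i) + 4·(0.5000-4.3301i) = 2.5000-21.6505i
Z[2] = 1·(-6.5000-0.8660i) + 4·(-3.5000+0.8660i) = -20.5000+2.5980i
Z[3] = 1·(2) + 4·(2) = 10
Z[4] = 1·(-6.5000+0.8660i) + 4·(-3.5000-0.8660i) = -20.5000-2.5980i
Z[5] = 1·(0.5000+4.3301i) + 4·(0.5000+4.3301i) = 2.5000+21.6505i

DFT(1x + 4y) = 1·X + 4·Y = [14, 2.5000-21.6505i, -20.5000+2.5980i, 10, -20.5000-2.5980i, 2.5000+21.6505i]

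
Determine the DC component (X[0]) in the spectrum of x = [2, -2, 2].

X[0] = Σ(n=0 to 2) x[n] · ω_3^0 = Σ x[n]
= (2) + (-2) + (2)

X[0] = 2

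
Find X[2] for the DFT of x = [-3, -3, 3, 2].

X[2] = Σ(n=0 to 3) x[n] · ω_4^(2n) where ω_4 = e^(-2πi/4)
= (-3)·ω_4^0 + (-3)·ω_4^2 + (3)·ω_4^4 + (2)·ω_4^6

X[2] = 1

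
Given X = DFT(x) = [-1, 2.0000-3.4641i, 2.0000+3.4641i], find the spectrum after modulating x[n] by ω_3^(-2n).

Modulation property: DFT(ω_3^(-2n)·x[n]) = X[(k-2) mod 3], so circularly shift X by 2 positions.

X[k-2] = [2.0000-3.4641i, 2.0000+3.4641i, -1]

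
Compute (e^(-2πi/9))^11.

Since ω_9^9 = 1, powers reduce modulo 9.
11 mod 9 = 2
So ω_9^11 = ω_9^2 = e^(-2πi·2/9)

ω_9^11 = ω_9^2 = 0.1736-0.9848i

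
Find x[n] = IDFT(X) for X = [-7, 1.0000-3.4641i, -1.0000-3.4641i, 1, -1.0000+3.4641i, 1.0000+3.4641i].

x[n] = (1/6) Σ(k=0 to 5) X[k] · e^(2πikn/6)

Computing each x[n]:
x[0] = -1
x[1] = 1
x[2] = -1
x[3] = -2
x[4] = -1
x[5] = -3

x = [-1, 1, -1, -2, -1, -3]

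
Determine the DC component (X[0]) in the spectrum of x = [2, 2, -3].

X[0] = Σ(n=0 to 2) x[n] · ω_3^0 = Σ x[n]
= (2) + (2) + (-3)

X[0] = 1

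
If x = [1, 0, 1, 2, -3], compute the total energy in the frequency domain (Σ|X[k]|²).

Parseval: Σ|x[n]|² = (1/N)Σ|X[k]|², so Σ|X[k]|² = N·Σ|x[n]|² = 5·15.0000

Σ|X[k]|² = N·Σ|x[n]|² = 5·15.0000 = 75.0000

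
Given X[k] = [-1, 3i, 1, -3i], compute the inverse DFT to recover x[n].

x[n] = (1/4) Σ(k=0 to 3) X[k] · e^(2πikn/4)

Computing each x[n]:
x[0] = 0
x[1] = -2
x[2] = 0
x[3] = 1

x = [0, -2, 0, 1]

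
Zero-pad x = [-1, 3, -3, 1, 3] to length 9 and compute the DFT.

Original 5-point DFT: [3, 2.4721+2.3511i, -6.4721-3.8042i, -6.4721+3.8042i, 2.4721-2.3511i]
Zero-padded 9-point DFT provides frequency interpolation.

DFT_9([x, 0, ...]) = [3, -2.5419-0.8660i, 4.1382+0.8660i, -1.5000-7.7942i, -6.0963-0.8660i, -6.0963+0.8660i, -1.5000+7.7942i, 4.1382-0.8660i, -2.5419+0.8660i]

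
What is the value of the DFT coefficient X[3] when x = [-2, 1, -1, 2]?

X[3] = Σ(n=0 to 3) x[n] · ω_4^(3n) where ω_4 = e^(-2πi/4)
= (-2)·ω_4^0 + (1)·ω_4^3 + (-1)·ω_4^6 + (2)·ω_4^9

X[3] = -1-1i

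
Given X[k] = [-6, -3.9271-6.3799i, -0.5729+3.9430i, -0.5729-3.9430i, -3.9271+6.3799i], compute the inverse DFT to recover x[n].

x[n] = (1/5) Σ(k=0 to 4) X[k] · e^(2πikn/5)

Computing each x[n]:
x[0] = -3
x[1] = 0
x[2] = 3
x[3] = -3
x[4] = -3

x = [-3, 0, 3, -3, -3]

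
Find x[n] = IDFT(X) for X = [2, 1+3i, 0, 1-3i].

x[n] = (1/4) Σ(k=0 to 3) X[k] · e^(2πikn/4)

Computing each x[n]:
x[0] = 1
x[1] = -1
x[2] = 0
x[3] = 2

x = [1, -1, 0, 2]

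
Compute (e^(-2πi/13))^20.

Since ω_13^13 = 1, powers reduce modulo 13.
20 mod 13 = 7
So ω_13^20 = ω_13^7 = e^(-2πi·7/13)

ω_13^20 = ω_13^7 = -0.9709+0.2393i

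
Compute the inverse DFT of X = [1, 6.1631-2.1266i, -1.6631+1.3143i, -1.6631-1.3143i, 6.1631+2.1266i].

x[n] = (1/5) Σ(k=0 to 4) X[k] · e^(2πikn/5)

Computing each x[n]:
x[0] = 2
x[1] = 2
x[2] = -1
x[3] = -3
x[4] = 1

x = [2, 2, -1, -3, 1]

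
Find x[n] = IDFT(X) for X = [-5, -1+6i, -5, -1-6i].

x[n] = (1/4) Σ(k=0 to 3) X[k] · e^(2πikn/4)

Computing each x[n]:
x[0] = -3
x[1] = -3
x[2] = -2
x[3] = 3

x = [-3, -3, -2, 3]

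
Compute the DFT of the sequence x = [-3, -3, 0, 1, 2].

X[k] = Σ(n=0 to 4) x[n] · ω_5^(nk)
where ω_5 = e^(-2πi/5)

Computing each X[k]:
X[0] = -3
X[1] = -4.1180+5.3431i
X[2] = -1.8820+1.9879i
X[3] = -1.8820-1.9879i
X[4] = -4.1180-5.3431i

X = [-3, -4.1180+5.3431i, -1.8820+1.9879i, -1.8820-1.9879i, -4.1180-5.3431i]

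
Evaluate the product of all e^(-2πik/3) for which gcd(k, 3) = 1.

The primitive 3rd roots of unity are ω_3^k for k coprime to 3: k ∈ {1, 2}
Their product equals the constant term of the cyclotomic polynomial Φ_3(x) up to sign.
For n ≥ 3, the product of all primitive nth roots of unity is 1. (For n=1 it is 1; for n=2 it is -1.)

1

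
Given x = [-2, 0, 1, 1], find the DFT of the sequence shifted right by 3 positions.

Time shift by 3: X_shifted[k] = ω_4^(3k) · X[k]
Shifted x = [0, 1, 1, -2]

DFT(x[n-3]) = [0, -1-3i, 2, -1+3i]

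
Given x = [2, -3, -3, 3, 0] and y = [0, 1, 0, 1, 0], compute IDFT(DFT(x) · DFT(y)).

(x ⊛ y)[n] = Σ(m=0 to 4) x[m] · y[(n-m) mod 5]

Computing each output sample:
(x ⊛ y)[0] = -3
(x ⊛ y)[1] = 5
(x ⊛ y)[2] = -3
(x ⊛ y)[3] = -1
(x ⊛ y)[4] = 0

x ⊛ y = [-3, 5, -3, -1, 0]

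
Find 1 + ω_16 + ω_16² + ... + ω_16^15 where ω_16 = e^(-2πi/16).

Sum of all nth roots of unity equals 0 for n > 1 (geometric series with r ≠ 1).

0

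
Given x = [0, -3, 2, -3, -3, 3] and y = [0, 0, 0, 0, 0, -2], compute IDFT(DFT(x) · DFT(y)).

(x ⊛ y)[n] = Σ(m=0 to 5) x[m] · y[(n-m) mod 6]

Computing each output sample:
(x ⊛ y)[0] = 6
(x ⊛ y)[1] = -4
(x ⊛ y)[2] = 6
(x ⊛ y)[3] = 6
(x ⊛ y)[4] = -6
(x ⊛ y)[5] = 0

x ⊛ y = [6, -4, 6, 6, -6, 0]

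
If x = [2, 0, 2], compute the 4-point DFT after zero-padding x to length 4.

Original 3-point DFT: [4, 1.0000+1.7321i, 1.0000-1.7321i]
Zero-padded 4-point DFT provides frequency interpolation.

DFT_4([x, 0, ...]) = [4, 0, 4, 0]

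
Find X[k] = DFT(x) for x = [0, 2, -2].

X[k] = Σ(n=0 to 2) x[n] · ω_3^(nk)
where ω_3 = e^(-2πi/3)

Computing each X[k]:
X[0] = 0
X[1] = -3.4641i
X[2] = 3.4641i

X = [0, -3.4641i, 3.4641i]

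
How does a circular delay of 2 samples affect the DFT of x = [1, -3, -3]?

Time shift by 2: X_shifted[k] = ω_3^(2k) · X[k]
Shifted x = [-3, -3, 1]

DFT(x[n-2]) = [-5, -2.0000+3.4641i, -2.0000-3.4641i]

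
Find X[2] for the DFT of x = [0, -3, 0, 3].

X[2] = Σ(n=0 to 3) x[n] · ω_4^(2n) where ω_4 = e^(-2πi/4)
= (0)·ω_4^0 + (-3)·ω_4^2 + (0)·ω_4^4 + (3)·ω_4^6

X[2] = 0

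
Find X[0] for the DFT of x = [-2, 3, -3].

X[0] = Σ(n=0 to 2) x[n] · ω_3^0 = Σ x[n]
= (-2) + (3) + (-3)

X[0] = -2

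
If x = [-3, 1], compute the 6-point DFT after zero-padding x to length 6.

Original 2-point DFT: [-2, -4]
Zero-padded 6-point DFT provides frequency interpolation.

DFT_6([x, 0, ...]) = [-2, -2.5000-0.8660i, -3.5000-0.8660i, -4, -3.5000+0.8660i, -2.5000+0.8660i]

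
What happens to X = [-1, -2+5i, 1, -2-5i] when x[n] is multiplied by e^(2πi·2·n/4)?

Modulation property: DFT(ω_4^(-2n)·x[n]) = X[(k-2) mod 4], so circularly shift X by 2 positions.

X[k-2] = [1, -2-5i, -1, -2+5i]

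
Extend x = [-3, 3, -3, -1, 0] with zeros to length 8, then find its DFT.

Original 5-point DFT: [-4, 1.1631-1.6776i, -6.6631-3.6655i, -6.6631+3.6655i, 1.1631+1.6776i]
Zero-padded 8-point DFT provides frequency interpolation.

DFT_8([x, 0, ...]) = [-4, -0.1716+1.5858i, -4i, -5.8284-4.4142i, -8, -5.8284+4.4142i, 4i, -0.1716-1.5858i]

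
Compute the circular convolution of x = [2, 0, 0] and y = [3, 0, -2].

(x ⊛ y)[n] = Σ(m=0 to 2) x[m] · y[(n-m) mod 3]

Computing each output sample:
(x ⊛ y)[0] = 6
(x ⊛ y)[1] = 0
(x ⊛ y)[2] = -4

x ⊛ y = [6, 0, -4]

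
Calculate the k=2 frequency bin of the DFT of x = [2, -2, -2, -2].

X[2] = Σ(n=0 to 3) x[n] · ω_4^(2n) where ω_4 = e^(-2πi/4)
= (2)·ω_4^0 + (-2)·ω_4^2 + (-2)·ω_4^4 + (-2)·ω_4^6

X[2] = 4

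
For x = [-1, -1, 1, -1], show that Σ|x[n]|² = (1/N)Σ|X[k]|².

Time domain:
Σ|x[n]|² = |-1|² + |-1|² + |1|² + |-1|² = 4.0000

Frequency domain:
(1/4)Σ|X[k]|² = (1/4)(|-2|² + |-2|² + |2|² + |-2|²) = (1/4)·16.0000 = 4.0000

Both sides agree, confirming Parseval's theorem.

Σ|x[n]|² = (1/N)Σ|X[k]|² = 4.0000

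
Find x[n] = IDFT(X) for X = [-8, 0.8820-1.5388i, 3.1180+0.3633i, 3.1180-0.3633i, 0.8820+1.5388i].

x[n] = (1/5) Σ(k=0 to 4) X[k] · e^(2πikn/5)

Computing each x[n]:
x[0] = 0
x[1] = -2
x[2] = -1
x[3] = -2
x[4] = -3

x = [0, -2, -1, -2, -3]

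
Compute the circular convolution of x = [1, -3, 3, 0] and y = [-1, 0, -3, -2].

(x ⊛ y)[n] = Σ(m=0 to 3) x[m] · y[(n-m) mod 4]

Computing each output sample:
(x ⊛ y)[0] = -4
(x ⊛ y)[1] = -3
(x ⊛ y)[2] = -6
(x ⊛ y)[3] = 7

x ⊛ y = [-4, -3, -6, 7]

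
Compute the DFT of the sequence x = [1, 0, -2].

X[k] = Σ(n=0 to 2) x[n] · ω_3^(nk)
where ω_3 = e^(-2πi/3)

Computing each X[k]:
X[0] = -1
X[1] = 2.0000-1.7321i
X[2] = 2.0000+1.7321i

X = [-1, 2.0000-1.7321i, 2.0000+1.7321i]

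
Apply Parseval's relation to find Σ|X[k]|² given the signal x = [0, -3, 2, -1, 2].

Parseval: Σ|x[n]|² = (1/N)Σ|X[k]|², so Σ|X[k]|² = N·Σ|x[n]|² = 5·18.0000

Σ|X[k]|² = N·Σ|x[n]|² = 5·18.0000 = 90.0000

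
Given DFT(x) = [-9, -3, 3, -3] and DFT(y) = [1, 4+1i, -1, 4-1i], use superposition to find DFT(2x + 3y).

By linearity: DFT(2x + 3y) = 2·DFT(x) + 3·DFT(y)
= 2·[-9, -3, 3, -3] + 3·[1, 4+1i, -1, 4-1i]

Computing element-wise:
Z[0] = 2·(-9) + 3·(1) = -15
Z[1] = 2·(-3) + 3·(4+1i) = 6+3i
Z[2] = 2·(3) + 3·(-1) = 3
Z[3] = 2·(-3) + 3·(4-1i) = 6-3i

DFT(2x + 3y) = 2·X + 3·Y = [-15, 6+3i, 3, 6-3i]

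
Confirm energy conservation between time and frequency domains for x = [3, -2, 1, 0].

Time domain:
Σ|x[n]|² = |3|² + |-2|² + |1|² + |0|² = 14.0000

Frequency domain:
(1/4)Σ|X[k]|² = (1/4)(|2|² + |2+2i|² + |6|² + |2-2i|²) = (1/4)·56.0000 = 14.0000

Both sides agree, confirming Parseval's theorem.

Σ|x[n]|² = (1/N)Σ|X[k]|² = 14.0000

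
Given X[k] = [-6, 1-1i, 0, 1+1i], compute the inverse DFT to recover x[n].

x[n] = (1/4) Σ(k=0 to 3) X[k] · e^(2πikn/4)

Computing each x[n]:
x[0] = -1
x[1] = -1
x[2] = -2
x[3] = -2

x = [-1, -1, -2, -2]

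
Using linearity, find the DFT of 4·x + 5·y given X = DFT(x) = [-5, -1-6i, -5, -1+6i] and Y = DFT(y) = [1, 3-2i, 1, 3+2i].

By linearity: DFT(4x + 5y) = 4·DFT(x) + 5·DFT(y)
= 4·[-5, -1-6i, -5, -1+6i] + 5·[1, 3-2i, 1, 3+2i]

Computing element-wise:
Z[0] = 4·(-5) + 5·(1) = -15
Z[1] = 4·(-1-6i) + 5·(3-2i) = 11-34i
Z[2] = 4·(-5) + 5·(1) = -15
Z[3] = 4·(-1+6i) + 5·(3+2i) = 11+34i

DFT(4x + 5y) = 4·X + 5·Y = [-15, 11-34i, -15, 11+34i]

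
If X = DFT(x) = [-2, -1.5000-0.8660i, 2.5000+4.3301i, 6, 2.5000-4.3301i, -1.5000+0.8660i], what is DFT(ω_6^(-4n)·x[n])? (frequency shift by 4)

Modulation property: DFT(ω_6^(-4n)·x[n]) = X[(k-4) mod 6], so circularly shift X by 4 positions.

X[k-4] = [2.5000+4.3301i, 6, 2.5000-4.3301i, -1.5000+0.8660i, -2, -1.5000-0.8660i]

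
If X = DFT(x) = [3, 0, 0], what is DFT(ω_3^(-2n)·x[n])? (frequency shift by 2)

Modulation property: DFT(ω_3^(-2n)·x[n]) = X[(k-2) mod 3], so circularly shift X by 2 positions.

X[k-2] = [0, 0, 3]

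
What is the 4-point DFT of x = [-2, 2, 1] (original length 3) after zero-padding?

Original 3-point DFT: [1, -3.5000-0.8660i, -3.5000+0.8660i]
Zero-padded 4-point DFT provides frequency interpolation.

DFT_4([x, 0, ...]) = [1, -3-2i, -3, -3+2i]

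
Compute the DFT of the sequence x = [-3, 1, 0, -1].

X[k] = Σ(n=0 to 3) x[n] · ω_4^(nk)
where ω_4 = e^(-2πi/4)

Computing each X[k]:
X[0] = -3
X[1] = -3-2i
X[2] = -3
X[3] = -3+2i

X = [-3, -3-2i, -3, -3+2i]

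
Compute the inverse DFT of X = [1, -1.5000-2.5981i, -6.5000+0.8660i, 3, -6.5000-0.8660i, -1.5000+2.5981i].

x[n] = (1/6) Σ(k=0 to 5) X[k] · e^(2πikn/6)

Computing each x[n]:
x[0] = -2
x[1] = 1
x[2] = 3
x[3] = -2
x[4] = 1
x[5] = 0

x = [-2, 1, 3, -2, 1, 0]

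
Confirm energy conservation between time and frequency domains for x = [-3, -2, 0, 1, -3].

Time domain:
Σ|x[n]|² = |-3|² + |-2|² + |0|² + |1|² + |-3|² = 23.0000

Frequency domain:
(1/5)Σ|X[k]|² = (1/5)(|-7|² + |-5.3541-0.3633i|² + |1.3541-1.5388i|² + |1.3541+1.5388i|² + |-5.3541+0.3633i|²) = (1/5)·115.0000 = 23.0000

Both sides agree, confirming Parseval's theorem.

Σ|x[n]|² = (1/N)Σ|X[k]|² = 23.0000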